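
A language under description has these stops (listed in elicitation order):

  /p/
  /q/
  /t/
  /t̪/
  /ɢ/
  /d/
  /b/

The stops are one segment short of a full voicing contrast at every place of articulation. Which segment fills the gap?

Voiceless: /p/ (bilabial), /t̪/ (dental), /t/ (alveolar), /q/ (uvular).
Voiced: /b/ (bilabial), /d/ (alveolar), /ɢ/ (uvular).
The dental row has no voiced member, so the gap is the voiced dental stop /d̪/.

/d̪/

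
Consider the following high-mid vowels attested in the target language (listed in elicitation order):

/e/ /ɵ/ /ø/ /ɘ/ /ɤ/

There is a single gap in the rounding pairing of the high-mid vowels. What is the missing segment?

backness          unrounded  rounded 
front             e         ø       
central           ɘ         ɵ       
back              ɤ         —       
The back row has no rounded member, so the gap is the back rounded vowel /o/.

/o/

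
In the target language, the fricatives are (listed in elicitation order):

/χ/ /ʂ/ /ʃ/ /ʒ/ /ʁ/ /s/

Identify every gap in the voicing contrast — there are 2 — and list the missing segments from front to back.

alveolar: voiceless /s/, voiced —.
postalveolar: voiceless /ʃ/, voiced /ʒ/.
retroflex: voiceless /ʂ/, voiced —.
uvular: voiceless /χ/, voiced /ʁ/.
Gaps, from front to back: alveolar lacks voiced (/z/); retroflex lacks voiced (/ʐ/).

/z/, /ʐ/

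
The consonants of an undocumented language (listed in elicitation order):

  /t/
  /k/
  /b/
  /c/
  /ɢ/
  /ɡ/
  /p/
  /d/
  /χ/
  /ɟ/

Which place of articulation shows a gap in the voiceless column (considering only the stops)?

bilabial: voiceless /p/, voiced /b/.
alveolar: voiceless /t/, voiced /d/.
palatal: voiceless /c/, voiced /ɟ/.
velar: voiceless /k/, voiced /ɡ/.
uvular: voiceless —, voiced /ɢ/.
Every place of articulation has a voiceless member except uvular, where /q/ would be expected.

uvular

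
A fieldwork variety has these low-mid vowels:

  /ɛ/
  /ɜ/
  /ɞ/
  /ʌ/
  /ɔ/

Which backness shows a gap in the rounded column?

backness          unrounded  rounded 
front             ɛ         —       
central           ɜ         ɞ       
back              ʌ         ɔ       
Every backness has a rounded member except front, where /œ/ would be expected.

front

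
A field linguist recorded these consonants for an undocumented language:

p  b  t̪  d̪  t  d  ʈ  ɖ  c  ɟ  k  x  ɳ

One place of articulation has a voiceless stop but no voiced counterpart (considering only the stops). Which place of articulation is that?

velar

bilabial: voiceless /p/, voiced /b/.
dental: voiceless /t̪/, voiced /d̪/.
alveolar: voiceless /t/, voiced /d/.
retroflex: voiceless /ʈ/, voiced /ɖ/.
palatal: voiceless /c/, voiced /ɟ/.
velar: voiceless /k/, voiced —.
Every place of articulation has a voiced member except velar, where /ɡ/ would be expected.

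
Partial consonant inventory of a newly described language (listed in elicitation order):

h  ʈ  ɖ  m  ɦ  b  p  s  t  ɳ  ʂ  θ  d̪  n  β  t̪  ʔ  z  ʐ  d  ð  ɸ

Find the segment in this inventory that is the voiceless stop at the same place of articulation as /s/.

/t/

/s/ is a voiceless alveolar fricative.
The voiceless stop at the same place is a voiceless alveolar stop — in this inventory, /t/.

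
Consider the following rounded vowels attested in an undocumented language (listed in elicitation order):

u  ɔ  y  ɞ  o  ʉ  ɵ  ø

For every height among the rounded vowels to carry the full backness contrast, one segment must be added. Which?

height            front     central   back    
high              y         ʉ         u       
high-mid          ø         ɵ         o       
low-mid           —         ɞ         ɔ       
The low-mid row has no front member, so the gap is the low-mid front rounded vowel /œ/.

/œ/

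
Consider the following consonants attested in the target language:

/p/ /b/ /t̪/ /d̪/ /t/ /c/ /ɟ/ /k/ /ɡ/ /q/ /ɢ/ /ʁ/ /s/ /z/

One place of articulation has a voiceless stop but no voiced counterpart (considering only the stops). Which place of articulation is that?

alveolar

bilabial: voiceless /p/, voiced /b/.
dental: voiceless /t̪/, voiced /d̪/.
alveolar: voiceless /t/, voiced —.
palatal: voiceless /c/, voiced /ɟ/.
velar: voiceless /k/, voiced /ɡ/.
uvular: voiceless /q/, voiced /ɢ/.
Every place of articulation has a voiced member except alveolar, where /d/ would be expected.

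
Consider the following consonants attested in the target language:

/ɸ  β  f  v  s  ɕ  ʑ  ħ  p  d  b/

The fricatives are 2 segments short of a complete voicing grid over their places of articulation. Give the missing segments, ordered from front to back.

/z/, /ʕ/

place of articulation  voiceless  voiced  
bilabial          ɸ         β       
labiodental       f         v       
alveolar          s         —       
alveolo-palatal   ɕ         ʑ       
pharyngeal        ħ         —       
Gaps, from front to back: alveolar lacks voiced (/z/); pharyngeal lacks voiced (/ʕ/).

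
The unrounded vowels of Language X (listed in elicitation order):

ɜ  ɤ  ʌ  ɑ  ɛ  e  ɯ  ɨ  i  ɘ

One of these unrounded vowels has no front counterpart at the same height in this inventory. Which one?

/ɑ/

High: /i/ ~ /ɨ/ ~ /ɯ/
High-mid: /e/ ~ /ɘ/ ~ /ɤ/
Low-mid: /ɛ/ ~ /ɜ/ ~ /ʌ/
Low: only /ɑ/ (back); no front partner.
So /ɑ/ is the unpaired segment.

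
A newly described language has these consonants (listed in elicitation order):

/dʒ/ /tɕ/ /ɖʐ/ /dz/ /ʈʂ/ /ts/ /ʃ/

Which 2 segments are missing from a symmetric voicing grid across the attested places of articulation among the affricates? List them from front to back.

/tʃ/, /dʑ/

place of articulation  voiceless  voiced  
alveolar          ts        dz      
postalveolar      —         dʒ      
retroflex         ʈʂ        ɖʐ      
alveolo-palatal   tɕ        —       
Gaps, from front to back: postalveolar lacks voiceless (/tʃ/); alveolo-palatal lacks voiced (/dʑ/).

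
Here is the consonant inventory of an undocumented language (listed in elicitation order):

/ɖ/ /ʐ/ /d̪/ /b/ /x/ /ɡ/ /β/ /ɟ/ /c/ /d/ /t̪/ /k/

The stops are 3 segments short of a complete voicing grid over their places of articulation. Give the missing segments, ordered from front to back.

/p/, /t/, /ʈ/

bilabial: voiceless —, voiced /b/.
dental: voiceless /t̪/, voiced /d̪/.
alveolar: voiceless —, voiced /d/.
retroflex: voiceless —, voiced /ɖ/.
palatal: voiceless /c/, voiced /ɟ/.
velar: voiceless /k/, voiced /ɡ/.
Gaps, from front to back: bilabial lacks voiceless (/p/); alveolar lacks voiceless (/t/); retroflex lacks voiceless (/ʈ/).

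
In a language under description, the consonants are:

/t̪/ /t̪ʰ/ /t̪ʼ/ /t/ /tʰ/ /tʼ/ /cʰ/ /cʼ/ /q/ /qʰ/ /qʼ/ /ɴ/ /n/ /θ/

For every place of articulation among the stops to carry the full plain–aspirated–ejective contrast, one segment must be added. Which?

/c/

dental: plain /t̪/, aspirated /t̪ʰ/, ejective /t̪ʼ/.
alveolar: plain /t/, aspirated /tʰ/, ejective /tʼ/.
palatal: plain —, aspirated /cʰ/, ejective /cʼ/.
uvular: plain /q/, aspirated /qʰ/, ejective /qʼ/.
The palatal row has no plain member, so the gap is the plain palatal stop /c/.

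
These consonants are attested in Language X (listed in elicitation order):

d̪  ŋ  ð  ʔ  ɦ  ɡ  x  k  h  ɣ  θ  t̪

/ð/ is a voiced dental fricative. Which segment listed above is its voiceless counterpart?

/θ/

The voiceless counterpart is a voiceless dental fricative — in this inventory, /θ/.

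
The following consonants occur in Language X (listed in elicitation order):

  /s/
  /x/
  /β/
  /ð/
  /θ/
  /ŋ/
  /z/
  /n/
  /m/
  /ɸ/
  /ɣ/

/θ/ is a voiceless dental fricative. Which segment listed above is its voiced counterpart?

The voiced counterpart is a voiced dental fricative — in this inventory, /ð/.

/ð/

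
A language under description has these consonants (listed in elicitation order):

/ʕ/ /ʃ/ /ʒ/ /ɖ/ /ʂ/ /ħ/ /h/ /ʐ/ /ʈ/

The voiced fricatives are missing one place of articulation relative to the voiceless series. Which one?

glottal

Voiceless: /ʃ/ (postalveolar), /ʂ/ (retroflex), /ħ/ (pharyngeal), /h/ (glottal).
Voiced: /ʒ/ (postalveolar), /ʐ/ (retroflex), /ʕ/ (pharyngeal).
Every place of articulation has a voiced member except glottal, where /ɦ/ would be expected.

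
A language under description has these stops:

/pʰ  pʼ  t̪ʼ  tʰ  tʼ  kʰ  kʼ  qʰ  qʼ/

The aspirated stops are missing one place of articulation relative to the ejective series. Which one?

dental

Aspirated: /pʰ/ (bilabial), /tʰ/ (alveolar), /kʰ/ (velar), /qʰ/ (uvular).
Ejective: /pʼ/ (bilabial), /t̪ʼ/ (dental), /tʼ/ (alveolar), /kʼ/ (velar), /qʼ/ (uvular).
Every place of articulation has an aspirated member except dental, where /t̪ʰ/ would be expected.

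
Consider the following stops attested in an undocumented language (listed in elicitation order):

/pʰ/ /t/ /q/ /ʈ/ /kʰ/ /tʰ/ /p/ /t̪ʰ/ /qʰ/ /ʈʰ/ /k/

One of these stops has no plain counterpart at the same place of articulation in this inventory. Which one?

Bilabial: /p/ ~ /pʰ/
Alveolar: /t/ ~ /tʰ/
Retroflex: /ʈ/ ~ /ʈʰ/
Velar: /k/ ~ /kʰ/
Uvular: /q/ ~ /qʰ/
Dental: only /t̪ʰ/ (aspirated); no plain partner.
So /t̪ʰ/ is the unpaired segment.

/t̪ʰ/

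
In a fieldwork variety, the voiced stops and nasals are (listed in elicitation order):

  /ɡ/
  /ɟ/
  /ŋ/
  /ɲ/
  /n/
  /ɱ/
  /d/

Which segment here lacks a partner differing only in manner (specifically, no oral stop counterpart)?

/ɱ/

Alveolar: /d/ ~ /n/
Palatal: /ɟ/ ~ /ɲ/
Velar: /ɡ/ ~ /ŋ/
Labiodental: only /ɱ/ (nasal); no oral stop partner.
So /ɱ/ is the unpaired segment.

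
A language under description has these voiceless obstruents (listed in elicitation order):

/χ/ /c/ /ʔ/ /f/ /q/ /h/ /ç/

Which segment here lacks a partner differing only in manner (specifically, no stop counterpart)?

/f/

Palatal: /c/ ~ /ç/
Uvular: /q/ ~ /χ/
Glottal: /ʔ/ ~ /h/
Labiodental: only /f/ (fricative); no stop partner.
So /f/ is the unpaired segment.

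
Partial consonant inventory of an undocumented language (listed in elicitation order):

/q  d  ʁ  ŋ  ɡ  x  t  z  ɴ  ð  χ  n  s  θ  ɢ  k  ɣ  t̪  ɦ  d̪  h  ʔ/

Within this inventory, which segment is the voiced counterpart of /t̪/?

/t̪/ is a voiceless dental stop.
The voiced counterpart is a voiced dental stop — in this inventory, /d̪/.

/d̪/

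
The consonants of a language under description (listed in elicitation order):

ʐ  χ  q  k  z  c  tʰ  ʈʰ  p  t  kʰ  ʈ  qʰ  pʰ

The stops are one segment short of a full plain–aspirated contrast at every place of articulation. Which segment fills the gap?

bilabial: plain /p/, aspirated /pʰ/.
alveolar: plain /t/, aspirated /tʰ/.
retroflex: plain /ʈ/, aspirated /ʈʰ/.
palatal: plain /c/, aspirated —.
velar: plain /k/, aspirated /kʰ/.
uvular: plain /q/, aspirated /qʰ/.
The palatal row has no aspirated member, so the gap is the aspirated palatal stop /cʰ/.

/cʰ/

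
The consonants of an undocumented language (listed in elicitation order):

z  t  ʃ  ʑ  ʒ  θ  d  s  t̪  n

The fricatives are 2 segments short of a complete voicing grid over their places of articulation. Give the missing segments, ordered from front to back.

/ð/, /ɕ/

dental: voiceless /θ/, voiced —.
alveolar: voiceless /s/, voiced /z/.
postalveolar: voiceless /ʃ/, voiced /ʒ/.
alveolo-palatal: voiceless —, voiced /ʑ/.
Gaps, from front to back: dental lacks voiced (/ð/); alveolo-palatal lacks voiceless (/ɕ/).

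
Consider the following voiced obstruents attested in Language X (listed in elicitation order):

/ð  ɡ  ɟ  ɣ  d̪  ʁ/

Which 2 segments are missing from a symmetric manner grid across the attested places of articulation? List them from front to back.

/ʝ/, /ɢ/

Stop: /d̪/ (dental), /ɟ/ (palatal), /ɡ/ (velar).
Fricative: /ð/ (dental), /ɣ/ (velar), /ʁ/ (uvular).
Gaps, from front to back: palatal lacks fricative (/ʝ/); uvular lacks stop (/ɢ/).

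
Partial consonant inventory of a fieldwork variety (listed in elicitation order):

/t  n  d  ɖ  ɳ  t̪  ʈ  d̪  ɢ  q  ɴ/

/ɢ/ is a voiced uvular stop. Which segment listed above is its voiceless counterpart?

/q/

The voiceless counterpart is a voiceless uvular stop — in this inventory, /q/.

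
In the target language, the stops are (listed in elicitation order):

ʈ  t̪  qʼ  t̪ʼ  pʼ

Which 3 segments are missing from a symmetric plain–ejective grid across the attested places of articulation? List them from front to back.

/p/, /ʈʼ/, /q/

bilabial: plain —, ejective /pʼ/.
dental: plain /t̪/, ejective /t̪ʼ/.
retroflex: plain /ʈ/, ejective —.
uvular: plain —, ejective /qʼ/.
Gaps, from front to back: bilabial lacks plain (/p/); retroflex lacks ejective (/ʈʼ/); uvular lacks plain (/q/).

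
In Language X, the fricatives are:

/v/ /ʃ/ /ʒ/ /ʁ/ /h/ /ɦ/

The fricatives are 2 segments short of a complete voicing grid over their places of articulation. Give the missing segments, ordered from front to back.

Voiceless: /ʃ/ (postalveolar), /h/ (glottal).
Voiced: /v/ (labiodental), /ʒ/ (postalveolar), /ʁ/ (uvular), /ɦ/ (glottal).
Gaps, from front to back: labiodental lacks voiceless (/f/); uvular lacks voiceless (/χ/).

/f/, /χ/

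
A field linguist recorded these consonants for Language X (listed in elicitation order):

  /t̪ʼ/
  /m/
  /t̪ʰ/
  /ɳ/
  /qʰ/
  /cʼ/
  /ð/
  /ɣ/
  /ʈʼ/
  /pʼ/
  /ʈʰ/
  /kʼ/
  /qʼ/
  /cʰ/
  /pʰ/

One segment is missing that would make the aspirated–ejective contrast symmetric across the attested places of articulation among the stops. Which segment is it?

/kʰ/

bilabial: aspirated /pʰ/, ejective /pʼ/.
dental: aspirated /t̪ʰ/, ejective /t̪ʼ/.
retroflex: aspirated /ʈʰ/, ejective /ʈʼ/.
palatal: aspirated /cʰ/, ejective /cʼ/.
velar: aspirated —, ejective /kʼ/.
uvular: aspirated /qʰ/, ejective /qʼ/.
The velar row has no aspirated member, so the gap is the aspirated velar stop /kʰ/.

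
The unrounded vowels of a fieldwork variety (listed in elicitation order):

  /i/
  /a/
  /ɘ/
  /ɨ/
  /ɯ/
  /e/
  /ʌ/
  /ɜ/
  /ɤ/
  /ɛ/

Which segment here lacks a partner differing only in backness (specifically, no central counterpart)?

/a/

High: /i/ ~ /ɨ/ ~ /ɯ/
High-mid: /e/ ~ /ɘ/ ~ /ɤ/
Low-mid: /ɛ/ ~ /ɜ/ ~ /ʌ/
Low: only /a/ (front); no central partner.
So /a/ is the unpaired segment.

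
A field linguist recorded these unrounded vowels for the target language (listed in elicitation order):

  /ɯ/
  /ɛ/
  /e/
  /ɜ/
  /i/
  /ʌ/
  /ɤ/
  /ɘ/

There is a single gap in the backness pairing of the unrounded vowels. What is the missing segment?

Front: /i/ (high), /e/ (high-mid), /ɛ/ (low-mid).
Central: /ɘ/ (high-mid), /ɜ/ (low-mid).
Back: /ɯ/ (high), /ɤ/ (high-mid), /ʌ/ (low-mid).
The high row has no central member, so the gap is the high central unrounded vowel /ɨ/.

/ɨ/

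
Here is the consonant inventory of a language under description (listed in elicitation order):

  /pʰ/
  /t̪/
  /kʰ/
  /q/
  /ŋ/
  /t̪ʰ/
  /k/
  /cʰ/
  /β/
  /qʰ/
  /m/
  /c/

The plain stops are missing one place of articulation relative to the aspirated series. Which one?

place of articulation  plain     aspirated
bilabial          —         pʰ      
dental            t̪        t̪ʰ     
palatal           c         cʰ      
velar             k         kʰ      
uvular            q         qʰ      
Every place of articulation has a plain member except bilabial, where /p/ would be expected.

bilabial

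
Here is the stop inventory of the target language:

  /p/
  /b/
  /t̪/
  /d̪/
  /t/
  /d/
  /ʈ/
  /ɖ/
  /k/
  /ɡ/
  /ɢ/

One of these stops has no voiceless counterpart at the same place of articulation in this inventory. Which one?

Bilabial: /p/ ~ /b/
Dental: /t̪/ ~ /d̪/
Alveolar: /t/ ~ /d/
Retroflex: /ʈ/ ~ /ɖ/
Velar: /k/ ~ /ɡ/
Uvular: only /ɢ/ (voiced); no voiceless partner.
So /ɢ/ is the unpaired segment.

/ɢ/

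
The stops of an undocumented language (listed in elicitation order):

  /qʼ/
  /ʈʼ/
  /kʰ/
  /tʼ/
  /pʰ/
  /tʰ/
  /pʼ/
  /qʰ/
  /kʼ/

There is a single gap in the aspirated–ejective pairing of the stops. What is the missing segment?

/ʈʰ/

bilabial: aspirated /pʰ/, ejective /pʼ/.
alveolar: aspirated /tʰ/, ejective /tʼ/.
retroflex: aspirated —, ejective /ʈʼ/.
velar: aspirated /kʰ/, ejective /kʼ/.
uvular: aspirated /qʰ/, ejective /qʼ/.
The retroflex row has no aspirated member, so the gap is the aspirated retroflex stop /ʈʰ/.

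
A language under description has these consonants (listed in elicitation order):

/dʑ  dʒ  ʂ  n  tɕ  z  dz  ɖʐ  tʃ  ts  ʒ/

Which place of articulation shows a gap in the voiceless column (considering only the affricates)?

retroflex

alveolar: voiceless /ts/, voiced /dz/.
postalveolar: voiceless /tʃ/, voiced /dʒ/.
retroflex: voiceless —, voiced /ɖʐ/.
alveolo-palatal: voiceless /tɕ/, voiced /dʑ/.
Every place of articulation has a voiceless member except retroflex, where /ʈʂ/ would be expected.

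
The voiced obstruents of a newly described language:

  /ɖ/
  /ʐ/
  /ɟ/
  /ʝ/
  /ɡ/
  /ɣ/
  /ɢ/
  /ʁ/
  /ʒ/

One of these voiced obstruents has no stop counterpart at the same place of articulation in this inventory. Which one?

/ʒ/

Retroflex: /ɖ/ ~ /ʐ/
Palatal: /ɟ/ ~ /ʝ/
Velar: /ɡ/ ~ /ɣ/
Uvular: /ɢ/ ~ /ʁ/
Postalveolar: only /ʒ/ (fricative); no stop partner.
So /ʒ/ is the unpaired segment.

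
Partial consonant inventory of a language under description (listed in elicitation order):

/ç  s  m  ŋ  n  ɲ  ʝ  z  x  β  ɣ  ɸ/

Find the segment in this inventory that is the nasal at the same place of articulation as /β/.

/β/ is a voiced bilabial fricative.
The nasal at the same place is a bilabial nasal — in this inventory, /m/.

/m/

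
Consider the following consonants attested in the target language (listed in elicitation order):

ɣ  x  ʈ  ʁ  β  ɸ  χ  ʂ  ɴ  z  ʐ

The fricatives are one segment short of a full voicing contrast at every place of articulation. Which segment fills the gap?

/s/

Voiceless: /ɸ/ (bilabial), /ʂ/ (retroflex), /x/ (velar), /χ/ (uvular).
Voiced: /β/ (bilabial), /z/ (alveolar), /ʐ/ (retroflex), /ɣ/ (velar), /ʁ/ (uvular).
The alveolar row has no voiceless member, so the gap is the voiceless alveolar fricative /s/.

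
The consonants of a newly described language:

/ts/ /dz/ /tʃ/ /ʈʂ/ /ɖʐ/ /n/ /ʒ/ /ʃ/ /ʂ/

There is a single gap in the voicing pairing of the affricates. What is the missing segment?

/dʒ/

Voiceless: /ts/ (alveolar), /tʃ/ (postalveolar), /ʈʂ/ (retroflex).
Voiced: /dz/ (alveolar), /ɖʐ/ (retroflex).
The postalveolar row has no voiced member, so the gap is the voiced postalveolar affricate /dʒ/.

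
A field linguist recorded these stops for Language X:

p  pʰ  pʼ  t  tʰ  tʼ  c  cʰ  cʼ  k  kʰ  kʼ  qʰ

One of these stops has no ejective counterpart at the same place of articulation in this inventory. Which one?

/qʰ/

Bilabial: /p/ ~ /pʰ/ ~ /pʼ/
Alveolar: /t/ ~ /tʰ/ ~ /tʼ/
Palatal: /c/ ~ /cʰ/ ~ /cʼ/
Velar: /k/ ~ /kʰ/ ~ /kʼ/
Uvular: only /qʰ/ (aspirated); no ejective partner.
So /qʰ/ is the unpaired segment.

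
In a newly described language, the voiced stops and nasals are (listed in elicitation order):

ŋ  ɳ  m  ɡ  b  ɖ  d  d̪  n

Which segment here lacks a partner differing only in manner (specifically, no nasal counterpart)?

Bilabial: /b/ ~ /m/
Alveolar: /d/ ~ /n/
Retroflex: /ɖ/ ~ /ɳ/
Velar: /ɡ/ ~ /ŋ/
Dental: only /d̪/ (oral stop); no nasal partner.
So /d̪/ is the unpaired segment.

/d̪/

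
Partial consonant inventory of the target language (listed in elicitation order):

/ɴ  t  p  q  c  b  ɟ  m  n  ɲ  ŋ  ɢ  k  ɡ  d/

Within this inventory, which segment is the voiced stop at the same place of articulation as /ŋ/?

/ŋ/ is a velar nasal.
The voiced stop at the same place is a voiced velar stop — in this inventory, /ɡ/.

/ɡ/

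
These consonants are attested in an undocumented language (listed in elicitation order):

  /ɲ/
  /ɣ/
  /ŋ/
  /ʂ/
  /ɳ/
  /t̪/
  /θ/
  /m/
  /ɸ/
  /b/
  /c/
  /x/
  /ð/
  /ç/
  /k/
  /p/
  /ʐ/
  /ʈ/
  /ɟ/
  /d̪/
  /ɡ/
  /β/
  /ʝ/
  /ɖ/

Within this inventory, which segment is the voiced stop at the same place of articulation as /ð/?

/ð/ is a voiced dental fricative.
The voiced stop at the same place is a voiced dental stop — in this inventory, /d̪/.

/d̪/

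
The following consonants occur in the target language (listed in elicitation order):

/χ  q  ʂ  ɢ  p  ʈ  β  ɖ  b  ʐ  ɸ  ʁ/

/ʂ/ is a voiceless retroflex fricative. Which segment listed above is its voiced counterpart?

/ʐ/

The voiced counterpart is a voiced retroflex fricative — in this inventory, /ʐ/.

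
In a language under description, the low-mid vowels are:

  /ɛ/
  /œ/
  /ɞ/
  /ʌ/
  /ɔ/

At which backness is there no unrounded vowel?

central

backness          unrounded  rounded 
front             ɛ         œ       
central           —         ɞ       
back              ʌ         ɔ       
Every backness has an unrounded member except central, where /ɜ/ would be expected.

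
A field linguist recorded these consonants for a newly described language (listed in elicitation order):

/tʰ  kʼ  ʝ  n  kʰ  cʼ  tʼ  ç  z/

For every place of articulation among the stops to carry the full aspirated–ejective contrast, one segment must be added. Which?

/cʰ/

place of articulation  aspirated  ejective
alveolar          tʰ        tʼ      
palatal           —         cʼ      
velar             kʰ        kʼ      
The palatal row has no aspirated member, so the gap is the aspirated palatal stop /cʰ/.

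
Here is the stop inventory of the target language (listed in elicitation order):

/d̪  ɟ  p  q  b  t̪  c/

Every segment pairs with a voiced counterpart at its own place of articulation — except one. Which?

/q/

Bilabial: /p/ ~ /b/
Dental: /t̪/ ~ /d̪/
Palatal: /c/ ~ /ɟ/
Uvular: only /q/ (voiceless); no voiced partner.
So /q/ is the unpaired segment.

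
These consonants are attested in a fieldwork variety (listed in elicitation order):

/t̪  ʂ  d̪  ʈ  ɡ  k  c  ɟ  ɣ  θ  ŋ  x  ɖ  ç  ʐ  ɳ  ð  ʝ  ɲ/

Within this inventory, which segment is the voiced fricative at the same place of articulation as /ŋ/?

/ɣ/

/ŋ/ is a velar nasal.
The voiced fricative at the same place is a voiced velar fricative — in this inventory, /ɣ/.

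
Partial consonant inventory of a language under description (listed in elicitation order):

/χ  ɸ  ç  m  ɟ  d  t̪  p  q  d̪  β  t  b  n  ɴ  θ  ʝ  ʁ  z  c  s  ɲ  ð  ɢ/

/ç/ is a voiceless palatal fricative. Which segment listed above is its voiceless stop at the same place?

The voiceless stop at the same place is a voiceless palatal stop — in this inventory, /c/.

/c/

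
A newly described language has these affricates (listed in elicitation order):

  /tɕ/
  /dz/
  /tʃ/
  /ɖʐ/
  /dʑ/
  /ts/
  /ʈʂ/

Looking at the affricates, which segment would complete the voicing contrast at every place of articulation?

/dʒ/

alveolar: voiceless /ts/, voiced /dz/.
postalveolar: voiceless /tʃ/, voiced —.
retroflex: voiceless /ʈʂ/, voiced /ɖʐ/.
alveolo-palatal: voiceless /tɕ/, voiced /dʑ/.
The postalveolar row has no voiced member, so the gap is the voiced postalveolar affricate /dʒ/.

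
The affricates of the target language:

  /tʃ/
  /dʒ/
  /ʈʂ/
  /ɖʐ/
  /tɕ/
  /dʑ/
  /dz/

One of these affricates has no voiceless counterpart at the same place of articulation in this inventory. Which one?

Postalveolar: /tʃ/ ~ /dʒ/
Retroflex: /ʈʂ/ ~ /ɖʐ/
Alveolo-palatal: /tɕ/ ~ /dʑ/
Alveolar: only /dz/ (voiced); no voiceless partner.
So /dz/ is the unpaired segment.

/dz/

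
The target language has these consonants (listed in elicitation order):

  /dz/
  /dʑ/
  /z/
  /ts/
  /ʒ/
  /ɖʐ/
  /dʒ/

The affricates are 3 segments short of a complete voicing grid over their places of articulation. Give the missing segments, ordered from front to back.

/tʃ/, /ʈʂ/, /tɕ/

Voiceless: /ts/ (alveolar).
Voiced: /dz/ (alveolar), /dʒ/ (postalveolar), /ɖʐ/ (retroflex), /dʑ/ (alveolo-palatal).
Gaps, from front to back: postalveolar lacks voiceless (/tʃ/); retroflex lacks voiceless (/ʈʂ/); alveolo-palatal lacks voiceless (/tɕ/).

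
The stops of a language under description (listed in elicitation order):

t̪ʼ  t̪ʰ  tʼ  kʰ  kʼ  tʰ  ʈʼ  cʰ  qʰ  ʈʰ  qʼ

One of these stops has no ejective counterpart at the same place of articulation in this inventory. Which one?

/cʰ/

Dental: /t̪ʰ/ ~ /t̪ʼ/
Alveolar: /tʰ/ ~ /tʼ/
Retroflex: /ʈʰ/ ~ /ʈʼ/
Velar: /kʰ/ ~ /kʼ/
Uvular: /qʰ/ ~ /qʼ/
Palatal: only /cʰ/ (aspirated); no ejective partner.
So /cʰ/ is the unpaired segment.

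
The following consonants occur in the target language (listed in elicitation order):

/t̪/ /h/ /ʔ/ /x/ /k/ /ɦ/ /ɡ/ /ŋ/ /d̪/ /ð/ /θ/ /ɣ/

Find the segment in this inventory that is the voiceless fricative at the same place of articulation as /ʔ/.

/h/

/ʔ/ is a voiceless glottal stop.
The voiceless fricative at the same place is a voiceless glottal fricative — in this inventory, /h/.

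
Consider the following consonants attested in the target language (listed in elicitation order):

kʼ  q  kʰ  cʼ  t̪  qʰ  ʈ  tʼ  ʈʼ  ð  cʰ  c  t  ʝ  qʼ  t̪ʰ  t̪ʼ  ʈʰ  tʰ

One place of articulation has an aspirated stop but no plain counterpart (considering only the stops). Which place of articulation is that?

dental: plain /t̪/, aspirated /t̪ʰ/, ejective /t̪ʼ/.
alveolar: plain /t/, aspirated /tʰ/, ejective /tʼ/.
retroflex: plain /ʈ/, aspirated /ʈʰ/, ejective /ʈʼ/.
palatal: plain /c/, aspirated /cʰ/, ejective /cʼ/.
velar: plain —, aspirated /kʰ/, ejective /kʼ/.
uvular: plain /q/, aspirated /qʰ/, ejective /qʼ/.
Every place of articulation has a plain member except velar, where /k/ would be expected.

velar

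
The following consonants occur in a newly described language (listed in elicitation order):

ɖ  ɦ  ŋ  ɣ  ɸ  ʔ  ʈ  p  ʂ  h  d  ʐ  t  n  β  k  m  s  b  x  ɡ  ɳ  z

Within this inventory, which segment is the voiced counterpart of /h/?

/ɦ/

/h/ is a voiceless glottal fricative.
The voiced counterpart is a voiced glottal fricative — in this inventory, /ɦ/.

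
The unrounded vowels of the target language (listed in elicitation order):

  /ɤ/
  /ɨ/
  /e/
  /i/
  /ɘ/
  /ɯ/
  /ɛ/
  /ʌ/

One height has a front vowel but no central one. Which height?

high: front /i/, central /ɨ/, back /ɯ/.
high-mid: front /e/, central /ɘ/, back /ɤ/.
low-mid: front /ɛ/, central —, back /ʌ/.
Every height has a central member except low-mid, where /ɜ/ would be expected.

low-mid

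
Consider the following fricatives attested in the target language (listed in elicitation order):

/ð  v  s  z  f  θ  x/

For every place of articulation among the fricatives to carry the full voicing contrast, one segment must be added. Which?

/ɣ/

place of articulation  voiceless  voiced  
labiodental       f         v       
dental            θ         ð       
alveolar          s         z       
velar             x         —       
The velar row has no voiced member, so the gap is the voiced velar fricative /ɣ/.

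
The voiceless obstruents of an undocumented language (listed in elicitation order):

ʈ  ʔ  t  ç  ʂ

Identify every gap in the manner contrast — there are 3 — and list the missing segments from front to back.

place of articulation  stop      fricative
alveolar          t         —       
retroflex         ʈ         ʂ       
palatal           —         ç       
glottal           ʔ         —       
Gaps, from front to back: alveolar lacks fricative (/s/); palatal lacks stop (/c/); glottal lacks fricative (/h/).

/s/, /c/, /h/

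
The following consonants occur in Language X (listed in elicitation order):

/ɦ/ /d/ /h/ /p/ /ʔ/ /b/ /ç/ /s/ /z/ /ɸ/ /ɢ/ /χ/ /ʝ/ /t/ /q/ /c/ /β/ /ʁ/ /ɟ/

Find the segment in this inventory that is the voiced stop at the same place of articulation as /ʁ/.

/ɢ/

/ʁ/ is a voiced uvular fricative.
The voiced stop at the same place is a voiced uvular stop — in this inventory, /ɢ/.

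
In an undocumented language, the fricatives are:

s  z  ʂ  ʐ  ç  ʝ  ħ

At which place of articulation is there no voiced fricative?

pharyngeal

Voiceless: /s/ (alveolar), /ʂ/ (retroflex), /ç/ (palatal), /ħ/ (pharyngeal).
Voiced: /z/ (alveolar), /ʐ/ (retroflex), /ʝ/ (palatal).
Every place of articulation has a voiced member except pharyngeal, where /ʕ/ would be expected.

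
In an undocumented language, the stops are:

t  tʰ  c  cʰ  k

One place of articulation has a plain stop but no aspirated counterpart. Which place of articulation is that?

place of articulation  plain     aspirated
alveolar          t         tʰ      
palatal           c         cʰ      
velar             k         —       
Every place of articulation has an aspirated member except velar, where /kʰ/ would be expected.

velar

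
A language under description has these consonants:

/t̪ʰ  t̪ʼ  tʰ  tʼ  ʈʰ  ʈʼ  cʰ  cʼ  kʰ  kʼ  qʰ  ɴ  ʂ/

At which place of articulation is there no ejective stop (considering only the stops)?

place of articulation  aspirated  ejective
dental            t̪ʰ       t̪ʼ     
alveolar          tʰ        tʼ      
retroflex         ʈʰ        ʈʼ      
palatal           cʰ        cʼ      
velar             kʰ        kʼ      
uvular            qʰ        —       
Every place of articulation has an ejective member except uvular, where /qʼ/ would be expected.

uvular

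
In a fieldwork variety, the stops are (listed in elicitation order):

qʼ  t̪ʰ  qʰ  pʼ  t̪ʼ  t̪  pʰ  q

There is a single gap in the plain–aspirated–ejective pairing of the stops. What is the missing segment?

/p/

place of articulation  plain     aspirated  ejective
bilabial          —         pʰ        pʼ      
dental            t̪        t̪ʰ       t̪ʼ     
uvular            q         qʰ        qʼ      
The bilabial row has no plain member, so the gap is the plain bilabial stop /p/.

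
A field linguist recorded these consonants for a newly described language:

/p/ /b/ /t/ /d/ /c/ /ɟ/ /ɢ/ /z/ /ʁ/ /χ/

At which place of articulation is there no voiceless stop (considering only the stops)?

place of articulation  voiceless  voiced  
bilabial          p         b       
alveolar          t         d       
palatal           c         ɟ       
uvular            —         ɢ       
Every place of articulation has a voiceless member except uvular, where /q/ would be expected.

uvular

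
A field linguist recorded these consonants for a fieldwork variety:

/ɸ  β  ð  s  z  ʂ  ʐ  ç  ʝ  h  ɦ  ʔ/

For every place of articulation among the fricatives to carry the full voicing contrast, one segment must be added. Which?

/θ/

bilabial: voiceless /ɸ/, voiced /β/.
dental: voiceless —, voiced /ð/.
alveolar: voiceless /s/, voiced /z/.
retroflex: voiceless /ʂ/, voiced /ʐ/.
palatal: voiceless /ç/, voiced /ʝ/.
glottal: voiceless /h/, voiced /ɦ/.
The dental row has no voiceless member, so the gap is the voiceless dental fricative /θ/.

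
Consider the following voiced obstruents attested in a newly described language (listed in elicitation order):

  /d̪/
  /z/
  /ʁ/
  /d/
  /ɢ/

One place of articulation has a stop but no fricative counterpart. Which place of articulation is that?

dental: stop /d̪/, fricative —.
alveolar: stop /d/, fricative /z/.
uvular: stop /ɢ/, fricative /ʁ/.
Every place of articulation has a fricative member except dental, where /ð/ would be expected.

dental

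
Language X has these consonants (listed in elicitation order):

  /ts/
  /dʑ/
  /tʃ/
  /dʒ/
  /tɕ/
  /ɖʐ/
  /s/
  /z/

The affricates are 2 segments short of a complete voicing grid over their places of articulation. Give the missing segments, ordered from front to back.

/dz/, /ʈʂ/

Voiceless: /ts/ (alveolar), /tʃ/ (postalveolar), /tɕ/ (alveolo-palatal).
Voiced: /dʒ/ (postalveolar), /ɖʐ/ (retroflex), /dʑ/ (alveolo-palatal).
Gaps, from front to back: alveolar lacks voiced (/dz/); retroflex lacks voiceless (/ʈʂ/).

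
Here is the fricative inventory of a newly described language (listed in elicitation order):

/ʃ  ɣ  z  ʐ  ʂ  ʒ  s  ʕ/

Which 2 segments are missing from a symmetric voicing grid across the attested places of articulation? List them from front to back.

alveolar: voiceless /s/, voiced /z/.
postalveolar: voiceless /ʃ/, voiced /ʒ/.
retroflex: voiceless /ʂ/, voiced /ʐ/.
velar: voiceless —, voiced /ɣ/.
pharyngeal: voiceless —, voiced /ʕ/.
Gaps, from front to back: velar lacks voiceless (/x/); pharyngeal lacks voiceless (/ħ/).

/x/, /ħ/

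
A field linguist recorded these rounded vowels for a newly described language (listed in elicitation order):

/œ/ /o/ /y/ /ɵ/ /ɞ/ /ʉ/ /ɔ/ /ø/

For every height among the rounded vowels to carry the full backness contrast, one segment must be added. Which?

/u/

Front: /y/ (high), /ø/ (high-mid), /œ/ (low-mid).
Central: /ʉ/ (high), /ɵ/ (high-mid), /ɞ/ (low-mid).
Back: /o/ (high-mid), /ɔ/ (low-mid).
The high row has no back member, so the gap is the high back rounded vowel /u/.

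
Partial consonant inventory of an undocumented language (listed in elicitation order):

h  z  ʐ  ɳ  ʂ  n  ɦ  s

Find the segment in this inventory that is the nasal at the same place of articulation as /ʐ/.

/ɳ/

/ʐ/ is a voiced retroflex fricative.
The nasal at the same place is a retroflex nasal — in this inventory, /ɳ/.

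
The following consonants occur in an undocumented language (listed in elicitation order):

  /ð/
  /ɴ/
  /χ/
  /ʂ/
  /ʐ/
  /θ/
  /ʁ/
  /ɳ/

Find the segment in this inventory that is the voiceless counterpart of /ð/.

/ð/ is a voiced dental fricative.
The voiceless counterpart is a voiceless dental fricative — in this inventory, /θ/.

/θ/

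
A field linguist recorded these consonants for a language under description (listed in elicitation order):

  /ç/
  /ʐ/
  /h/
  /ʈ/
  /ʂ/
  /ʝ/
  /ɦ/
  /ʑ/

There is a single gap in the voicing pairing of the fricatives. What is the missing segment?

/ɕ/

retroflex: voiceless /ʂ/, voiced /ʐ/.
alveolo-palatal: voiceless —, voiced /ʑ/.
palatal: voiceless /ç/, voiced /ʝ/.
glottal: voiceless /h/, voiced /ɦ/.
The alveolo-palatal row has no voiceless member, so the gap is the voiceless alveolo-palatal fricative /ɕ/.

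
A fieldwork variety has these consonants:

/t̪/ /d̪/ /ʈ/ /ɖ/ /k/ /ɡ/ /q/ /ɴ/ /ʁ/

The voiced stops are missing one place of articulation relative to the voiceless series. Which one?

uvular

dental: voiceless /t̪/, voiced /d̪/.
retroflex: voiceless /ʈ/, voiced /ɖ/.
velar: voiceless /k/, voiced /ɡ/.
uvular: voiceless /q/, voiced —.
Every place of articulation has a voiced member except uvular, where /ɢ/ would be expected.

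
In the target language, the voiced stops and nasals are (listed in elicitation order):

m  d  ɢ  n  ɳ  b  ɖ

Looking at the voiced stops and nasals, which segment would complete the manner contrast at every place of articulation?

Oral stop: /b/ (bilabial), /d/ (alveolar), /ɖ/ (retroflex), /ɢ/ (uvular).
Nasal: /m/ (bilabial), /n/ (alveolar), /ɳ/ (retroflex).
The uvular row has no nasal member, so the gap is the uvular nasal /ɴ/.

/ɴ/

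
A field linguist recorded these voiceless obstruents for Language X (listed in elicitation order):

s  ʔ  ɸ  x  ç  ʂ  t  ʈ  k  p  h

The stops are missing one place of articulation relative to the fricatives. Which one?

palatal

place of articulation  stop      fricative
bilabial          p         ɸ       
alveolar          t         s       
retroflex         ʈ         ʂ       
palatal           —         ç       
velar             k         x       
glottal           ʔ         h       
Every place of articulation has a stop member except palatal, where /c/ would be expected.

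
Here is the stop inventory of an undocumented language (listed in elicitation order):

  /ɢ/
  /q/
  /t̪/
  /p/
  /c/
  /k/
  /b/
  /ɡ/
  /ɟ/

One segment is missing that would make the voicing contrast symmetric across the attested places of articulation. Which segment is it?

place of articulation  voiceless  voiced  
bilabial          p         b       
dental            t̪        —       
palatal           c         ɟ       
velar             k         ɡ       
uvular            q         ɢ       
The dental row has no voiced member, so the gap is the voiced dental stop /d̪/.

/d̪/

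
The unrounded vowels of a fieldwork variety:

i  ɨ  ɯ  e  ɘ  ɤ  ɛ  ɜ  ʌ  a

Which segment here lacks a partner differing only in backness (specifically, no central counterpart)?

High: /i/ ~ /ɨ/ ~ /ɯ/
High-mid: /e/ ~ /ɘ/ ~ /ɤ/
Low-mid: /ɛ/ ~ /ɜ/ ~ /ʌ/
Low: only /a/ (front); no central partner.
So /a/ is the unpaired segment.

/a/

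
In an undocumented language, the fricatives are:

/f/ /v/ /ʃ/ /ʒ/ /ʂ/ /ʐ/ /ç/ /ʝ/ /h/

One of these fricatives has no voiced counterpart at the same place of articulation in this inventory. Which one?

/h/

Labiodental: /f/ ~ /v/
Postalveolar: /ʃ/ ~ /ʒ/
Retroflex: /ʂ/ ~ /ʐ/
Palatal: /ç/ ~ /ʝ/
Glottal: only /h/ (voiceless); no voiced partner.
So /h/ is the unpaired segment.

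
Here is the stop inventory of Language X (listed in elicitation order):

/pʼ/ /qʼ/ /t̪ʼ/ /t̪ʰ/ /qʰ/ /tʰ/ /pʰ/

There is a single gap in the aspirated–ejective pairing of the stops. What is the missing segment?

/tʼ/

Aspirated: /pʰ/ (bilabial), /t̪ʰ/ (dental), /tʰ/ (alveolar), /qʰ/ (uvular).
Ejective: /pʼ/ (bilabial), /t̪ʼ/ (dental), /qʼ/ (uvular).
The alveolar row has no ejective member, so the gap is the ejective alveolar stop /tʼ/.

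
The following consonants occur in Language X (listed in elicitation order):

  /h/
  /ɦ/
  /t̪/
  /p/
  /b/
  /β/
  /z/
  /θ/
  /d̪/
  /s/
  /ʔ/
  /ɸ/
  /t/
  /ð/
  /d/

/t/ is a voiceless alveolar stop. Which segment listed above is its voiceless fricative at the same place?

/s/

The voiceless fricative at the same place is a voiceless alveolar fricative — in this inventory, /s/.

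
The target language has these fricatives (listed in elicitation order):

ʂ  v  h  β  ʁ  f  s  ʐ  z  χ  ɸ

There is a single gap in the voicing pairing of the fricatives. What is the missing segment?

bilabial: voiceless /ɸ/, voiced /β/.
labiodental: voiceless /f/, voiced /v/.
alveolar: voiceless /s/, voiced /z/.
retroflex: voiceless /ʂ/, voiced /ʐ/.
uvular: voiceless /χ/, voiced /ʁ/.
glottal: voiceless /h/, voiced —.
The glottal row has no voiced member, so the gap is the voiced glottal fricative /ɦ/.

/ɦ/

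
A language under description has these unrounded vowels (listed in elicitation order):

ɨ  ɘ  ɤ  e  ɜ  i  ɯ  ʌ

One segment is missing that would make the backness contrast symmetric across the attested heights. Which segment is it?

height            front     central   back    
high              i         ɨ         ɯ       
high-mid          e         ɘ         ɤ       
low-mid           —         ɜ         ʌ       
The low-mid row has no front member, so the gap is the low-mid front unrounded vowel /ɛ/.

/ɛ/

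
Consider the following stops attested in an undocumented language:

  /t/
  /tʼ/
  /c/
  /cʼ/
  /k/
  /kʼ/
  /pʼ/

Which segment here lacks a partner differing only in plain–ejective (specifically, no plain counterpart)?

Alveolar: /t/ ~ /tʼ/
Palatal: /c/ ~ /cʼ/
Velar: /k/ ~ /kʼ/
Bilabial: only /pʼ/ (ejective); no plain partner.
So /pʼ/ is the unpaired segment.

/pʼ/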